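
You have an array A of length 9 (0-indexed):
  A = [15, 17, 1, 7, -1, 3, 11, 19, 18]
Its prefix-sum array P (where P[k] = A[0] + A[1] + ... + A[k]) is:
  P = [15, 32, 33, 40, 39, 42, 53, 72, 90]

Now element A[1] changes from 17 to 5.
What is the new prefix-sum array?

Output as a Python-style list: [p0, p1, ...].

Answer: [15, 20, 21, 28, 27, 30, 41, 60, 78]

Derivation:
Change: A[1] 17 -> 5, delta = -12
P[k] for k < 1: unchanged (A[1] not included)
P[k] for k >= 1: shift by delta = -12
  P[0] = 15 + 0 = 15
  P[1] = 32 + -12 = 20
  P[2] = 33 + -12 = 21
  P[3] = 40 + -12 = 28
  P[4] = 39 + -12 = 27
  P[5] = 42 + -12 = 30
  P[6] = 53 + -12 = 41
  P[7] = 72 + -12 = 60
  P[8] = 90 + -12 = 78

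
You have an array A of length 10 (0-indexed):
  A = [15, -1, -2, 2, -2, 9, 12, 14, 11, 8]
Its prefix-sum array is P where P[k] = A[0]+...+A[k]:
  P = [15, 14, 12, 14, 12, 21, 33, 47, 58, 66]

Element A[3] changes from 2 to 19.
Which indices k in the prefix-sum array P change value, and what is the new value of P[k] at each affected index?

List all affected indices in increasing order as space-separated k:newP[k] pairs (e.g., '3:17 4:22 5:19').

P[k] = A[0] + ... + A[k]
P[k] includes A[3] iff k >= 3
Affected indices: 3, 4, ..., 9; delta = 17
  P[3]: 14 + 17 = 31
  P[4]: 12 + 17 = 29
  P[5]: 21 + 17 = 38
  P[6]: 33 + 17 = 50
  P[7]: 47 + 17 = 64
  P[8]: 58 + 17 = 75
  P[9]: 66 + 17 = 83

Answer: 3:31 4:29 5:38 6:50 7:64 8:75 9:83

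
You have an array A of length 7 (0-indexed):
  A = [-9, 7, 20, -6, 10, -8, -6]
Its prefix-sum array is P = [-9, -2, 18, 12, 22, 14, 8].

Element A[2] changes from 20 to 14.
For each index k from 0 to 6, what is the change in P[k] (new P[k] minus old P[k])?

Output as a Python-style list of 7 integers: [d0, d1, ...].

Element change: A[2] 20 -> 14, delta = -6
For k < 2: P[k] unchanged, delta_P[k] = 0
For k >= 2: P[k] shifts by exactly -6
Delta array: [0, 0, -6, -6, -6, -6, -6]

Answer: [0, 0, -6, -6, -6, -6, -6]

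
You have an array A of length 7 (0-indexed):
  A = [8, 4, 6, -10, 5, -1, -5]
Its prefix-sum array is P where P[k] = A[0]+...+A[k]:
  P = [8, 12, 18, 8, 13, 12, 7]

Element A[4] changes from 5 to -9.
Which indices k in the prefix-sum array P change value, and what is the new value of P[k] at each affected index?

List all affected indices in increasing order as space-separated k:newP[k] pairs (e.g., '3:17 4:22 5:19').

P[k] = A[0] + ... + A[k]
P[k] includes A[4] iff k >= 4
Affected indices: 4, 5, ..., 6; delta = -14
  P[4]: 13 + -14 = -1
  P[5]: 12 + -14 = -2
  P[6]: 7 + -14 = -7

Answer: 4:-1 5:-2 6:-7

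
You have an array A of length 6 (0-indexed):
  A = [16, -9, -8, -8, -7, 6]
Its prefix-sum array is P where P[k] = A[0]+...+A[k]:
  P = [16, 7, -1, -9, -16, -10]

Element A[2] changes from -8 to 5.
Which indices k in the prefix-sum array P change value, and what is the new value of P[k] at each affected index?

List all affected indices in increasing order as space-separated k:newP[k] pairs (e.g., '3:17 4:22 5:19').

Answer: 2:12 3:4 4:-3 5:3

Derivation:
P[k] = A[0] + ... + A[k]
P[k] includes A[2] iff k >= 2
Affected indices: 2, 3, ..., 5; delta = 13
  P[2]: -1 + 13 = 12
  P[3]: -9 + 13 = 4
  P[4]: -16 + 13 = -3
  P[5]: -10 + 13 = 3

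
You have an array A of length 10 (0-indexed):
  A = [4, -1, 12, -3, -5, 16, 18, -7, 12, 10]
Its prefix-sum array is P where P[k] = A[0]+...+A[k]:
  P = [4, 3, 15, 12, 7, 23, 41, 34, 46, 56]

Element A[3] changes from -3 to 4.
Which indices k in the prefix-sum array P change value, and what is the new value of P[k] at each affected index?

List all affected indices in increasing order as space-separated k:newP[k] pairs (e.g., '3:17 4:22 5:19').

P[k] = A[0] + ... + A[k]
P[k] includes A[3] iff k >= 3
Affected indices: 3, 4, ..., 9; delta = 7
  P[3]: 12 + 7 = 19
  P[4]: 7 + 7 = 14
  P[5]: 23 + 7 = 30
  P[6]: 41 + 7 = 48
  P[7]: 34 + 7 = 41
  P[8]: 46 + 7 = 53
  P[9]: 56 + 7 = 63

Answer: 3:19 4:14 5:30 6:48 7:41 8:53 9:63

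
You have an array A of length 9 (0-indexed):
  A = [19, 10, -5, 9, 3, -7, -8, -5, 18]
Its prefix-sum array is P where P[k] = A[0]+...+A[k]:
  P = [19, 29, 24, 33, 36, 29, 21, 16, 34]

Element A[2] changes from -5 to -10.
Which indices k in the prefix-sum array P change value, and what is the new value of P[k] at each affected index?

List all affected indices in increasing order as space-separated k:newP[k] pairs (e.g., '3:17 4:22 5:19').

Answer: 2:19 3:28 4:31 5:24 6:16 7:11 8:29

Derivation:
P[k] = A[0] + ... + A[k]
P[k] includes A[2] iff k >= 2
Affected indices: 2, 3, ..., 8; delta = -5
  P[2]: 24 + -5 = 19
  P[3]: 33 + -5 = 28
  P[4]: 36 + -5 = 31
  P[5]: 29 + -5 = 24
  P[6]: 21 + -5 = 16
  P[7]: 16 + -5 = 11
  P[8]: 34 + -5 = 29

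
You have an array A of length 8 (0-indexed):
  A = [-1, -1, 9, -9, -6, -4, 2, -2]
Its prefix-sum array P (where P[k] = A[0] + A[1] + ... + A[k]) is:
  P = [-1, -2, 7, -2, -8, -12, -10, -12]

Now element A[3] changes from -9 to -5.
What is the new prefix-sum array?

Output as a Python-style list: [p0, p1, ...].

Answer: [-1, -2, 7, 2, -4, -8, -6, -8]

Derivation:
Change: A[3] -9 -> -5, delta = 4
P[k] for k < 3: unchanged (A[3] not included)
P[k] for k >= 3: shift by delta = 4
  P[0] = -1 + 0 = -1
  P[1] = -2 + 0 = -2
  P[2] = 7 + 0 = 7
  P[3] = -2 + 4 = 2
  P[4] = -8 + 4 = -4
  P[5] = -12 + 4 = -8
  P[6] = -10 + 4 = -6
  P[7] = -12 + 4 = -8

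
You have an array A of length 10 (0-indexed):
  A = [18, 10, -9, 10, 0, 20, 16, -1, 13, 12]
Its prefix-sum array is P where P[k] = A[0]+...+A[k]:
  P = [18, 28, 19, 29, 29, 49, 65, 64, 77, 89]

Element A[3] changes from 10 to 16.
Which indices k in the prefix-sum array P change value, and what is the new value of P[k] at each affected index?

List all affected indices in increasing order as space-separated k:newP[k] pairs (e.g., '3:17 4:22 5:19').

Answer: 3:35 4:35 5:55 6:71 7:70 8:83 9:95

Derivation:
P[k] = A[0] + ... + A[k]
P[k] includes A[3] iff k >= 3
Affected indices: 3, 4, ..., 9; delta = 6
  P[3]: 29 + 6 = 35
  P[4]: 29 + 6 = 35
  P[5]: 49 + 6 = 55
  P[6]: 65 + 6 = 71
  P[7]: 64 + 6 = 70
  P[8]: 77 + 6 = 83
  P[9]: 89 + 6 = 95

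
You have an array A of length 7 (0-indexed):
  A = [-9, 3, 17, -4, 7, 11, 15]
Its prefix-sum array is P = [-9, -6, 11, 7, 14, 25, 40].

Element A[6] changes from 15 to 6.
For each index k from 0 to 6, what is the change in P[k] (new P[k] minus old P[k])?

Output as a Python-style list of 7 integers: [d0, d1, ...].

Element change: A[6] 15 -> 6, delta = -9
For k < 6: P[k] unchanged, delta_P[k] = 0
For k >= 6: P[k] shifts by exactly -9
Delta array: [0, 0, 0, 0, 0, 0, -9]

Answer: [0, 0, 0, 0, 0, 0, -9]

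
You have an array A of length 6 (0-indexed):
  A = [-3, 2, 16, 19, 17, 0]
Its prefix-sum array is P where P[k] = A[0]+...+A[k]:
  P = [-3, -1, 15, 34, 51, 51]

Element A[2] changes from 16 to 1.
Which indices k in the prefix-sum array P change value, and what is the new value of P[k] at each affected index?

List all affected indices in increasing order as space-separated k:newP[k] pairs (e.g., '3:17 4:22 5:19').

Answer: 2:0 3:19 4:36 5:36

Derivation:
P[k] = A[0] + ... + A[k]
P[k] includes A[2] iff k >= 2
Affected indices: 2, 3, ..., 5; delta = -15
  P[2]: 15 + -15 = 0
  P[3]: 34 + -15 = 19
  P[4]: 51 + -15 = 36
  P[5]: 51 + -15 = 36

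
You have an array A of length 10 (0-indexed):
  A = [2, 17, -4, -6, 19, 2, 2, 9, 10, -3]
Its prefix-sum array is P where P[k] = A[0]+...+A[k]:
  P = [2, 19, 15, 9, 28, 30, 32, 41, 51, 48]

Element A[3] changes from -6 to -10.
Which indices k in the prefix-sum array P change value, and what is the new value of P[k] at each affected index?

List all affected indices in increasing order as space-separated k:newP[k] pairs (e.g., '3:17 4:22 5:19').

P[k] = A[0] + ... + A[k]
P[k] includes A[3] iff k >= 3
Affected indices: 3, 4, ..., 9; delta = -4
  P[3]: 9 + -4 = 5
  P[4]: 28 + -4 = 24
  P[5]: 30 + -4 = 26
  P[6]: 32 + -4 = 28
  P[7]: 41 + -4 = 37
  P[8]: 51 + -4 = 47
  P[9]: 48 + -4 = 44

Answer: 3:5 4:24 5:26 6:28 7:37 8:47 9:44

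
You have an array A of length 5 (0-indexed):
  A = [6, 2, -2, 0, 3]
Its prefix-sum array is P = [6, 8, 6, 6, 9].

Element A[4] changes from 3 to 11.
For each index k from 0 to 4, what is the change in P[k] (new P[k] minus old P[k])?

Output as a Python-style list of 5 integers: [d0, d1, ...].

Element change: A[4] 3 -> 11, delta = 8
For k < 4: P[k] unchanged, delta_P[k] = 0
For k >= 4: P[k] shifts by exactly 8
Delta array: [0, 0, 0, 0, 8]

Answer: [0, 0, 0, 0, 8]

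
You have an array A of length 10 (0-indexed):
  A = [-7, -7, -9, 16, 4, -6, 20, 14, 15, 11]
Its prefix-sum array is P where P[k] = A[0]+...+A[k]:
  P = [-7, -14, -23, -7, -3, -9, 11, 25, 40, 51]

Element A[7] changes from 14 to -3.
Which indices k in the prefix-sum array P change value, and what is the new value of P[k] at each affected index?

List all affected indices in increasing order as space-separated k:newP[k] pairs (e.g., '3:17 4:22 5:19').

Answer: 7:8 8:23 9:34

Derivation:
P[k] = A[0] + ... + A[k]
P[k] includes A[7] iff k >= 7
Affected indices: 7, 8, ..., 9; delta = -17
  P[7]: 25 + -17 = 8
  P[8]: 40 + -17 = 23
  P[9]: 51 + -17 = 34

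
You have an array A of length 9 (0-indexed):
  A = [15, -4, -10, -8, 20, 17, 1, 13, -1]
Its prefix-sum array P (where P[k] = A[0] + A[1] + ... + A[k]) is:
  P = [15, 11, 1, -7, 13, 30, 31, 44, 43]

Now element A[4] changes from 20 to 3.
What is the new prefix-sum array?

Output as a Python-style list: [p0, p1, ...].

Answer: [15, 11, 1, -7, -4, 13, 14, 27, 26]

Derivation:
Change: A[4] 20 -> 3, delta = -17
P[k] for k < 4: unchanged (A[4] not included)
P[k] for k >= 4: shift by delta = -17
  P[0] = 15 + 0 = 15
  P[1] = 11 + 0 = 11
  P[2] = 1 + 0 = 1
  P[3] = -7 + 0 = -7
  P[4] = 13 + -17 = -4
  P[5] = 30 + -17 = 13
  P[6] = 31 + -17 = 14
  P[7] = 44 + -17 = 27
  P[8] = 43 + -17 = 26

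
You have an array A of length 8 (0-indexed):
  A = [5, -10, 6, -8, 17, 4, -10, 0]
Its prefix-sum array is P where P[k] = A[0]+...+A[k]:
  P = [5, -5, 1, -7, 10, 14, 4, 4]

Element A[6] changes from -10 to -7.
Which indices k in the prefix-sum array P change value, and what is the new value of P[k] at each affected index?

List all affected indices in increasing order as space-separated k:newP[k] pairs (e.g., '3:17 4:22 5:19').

P[k] = A[0] + ... + A[k]
P[k] includes A[6] iff k >= 6
Affected indices: 6, 7, ..., 7; delta = 3
  P[6]: 4 + 3 = 7
  P[7]: 4 + 3 = 7

Answer: 6:7 7:7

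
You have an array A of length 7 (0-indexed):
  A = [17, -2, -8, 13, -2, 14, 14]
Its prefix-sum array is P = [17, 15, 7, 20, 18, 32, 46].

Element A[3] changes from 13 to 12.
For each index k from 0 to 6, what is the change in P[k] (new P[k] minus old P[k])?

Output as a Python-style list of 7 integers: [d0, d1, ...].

Element change: A[3] 13 -> 12, delta = -1
For k < 3: P[k] unchanged, delta_P[k] = 0
For k >= 3: P[k] shifts by exactly -1
Delta array: [0, 0, 0, -1, -1, -1, -1]

Answer: [0, 0, 0, -1, -1, -1, -1]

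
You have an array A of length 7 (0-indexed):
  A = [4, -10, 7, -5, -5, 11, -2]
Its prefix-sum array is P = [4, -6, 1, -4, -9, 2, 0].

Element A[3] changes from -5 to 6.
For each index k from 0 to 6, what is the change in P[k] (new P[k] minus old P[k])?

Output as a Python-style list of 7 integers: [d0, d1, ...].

Element change: A[3] -5 -> 6, delta = 11
For k < 3: P[k] unchanged, delta_P[k] = 0
For k >= 3: P[k] shifts by exactly 11
Delta array: [0, 0, 0, 11, 11, 11, 11]

Answer: [0, 0, 0, 11, 11, 11, 11]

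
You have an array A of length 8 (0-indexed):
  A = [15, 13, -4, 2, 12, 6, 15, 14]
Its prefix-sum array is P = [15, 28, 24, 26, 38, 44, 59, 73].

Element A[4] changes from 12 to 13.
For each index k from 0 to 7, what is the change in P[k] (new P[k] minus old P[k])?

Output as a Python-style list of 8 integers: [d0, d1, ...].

Element change: A[4] 12 -> 13, delta = 1
For k < 4: P[k] unchanged, delta_P[k] = 0
For k >= 4: P[k] shifts by exactly 1
Delta array: [0, 0, 0, 0, 1, 1, 1, 1]

Answer: [0, 0, 0, 0, 1, 1, 1, 1]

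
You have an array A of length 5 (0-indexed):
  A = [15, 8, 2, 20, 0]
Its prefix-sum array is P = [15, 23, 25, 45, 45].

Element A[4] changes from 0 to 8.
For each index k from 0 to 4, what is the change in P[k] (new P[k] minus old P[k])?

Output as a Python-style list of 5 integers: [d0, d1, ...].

Element change: A[4] 0 -> 8, delta = 8
For k < 4: P[k] unchanged, delta_P[k] = 0
For k >= 4: P[k] shifts by exactly 8
Delta array: [0, 0, 0, 0, 8]

Answer: [0, 0, 0, 0, 8]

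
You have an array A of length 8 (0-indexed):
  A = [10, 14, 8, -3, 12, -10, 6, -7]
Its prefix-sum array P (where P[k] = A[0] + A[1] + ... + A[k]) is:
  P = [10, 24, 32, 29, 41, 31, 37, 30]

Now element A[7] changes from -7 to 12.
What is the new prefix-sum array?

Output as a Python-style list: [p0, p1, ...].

Change: A[7] -7 -> 12, delta = 19
P[k] for k < 7: unchanged (A[7] not included)
P[k] for k >= 7: shift by delta = 19
  P[0] = 10 + 0 = 10
  P[1] = 24 + 0 = 24
  P[2] = 32 + 0 = 32
  P[3] = 29 + 0 = 29
  P[4] = 41 + 0 = 41
  P[5] = 31 + 0 = 31
  P[6] = 37 + 0 = 37
  P[7] = 30 + 19 = 49

Answer: [10, 24, 32, 29, 41, 31, 37, 49]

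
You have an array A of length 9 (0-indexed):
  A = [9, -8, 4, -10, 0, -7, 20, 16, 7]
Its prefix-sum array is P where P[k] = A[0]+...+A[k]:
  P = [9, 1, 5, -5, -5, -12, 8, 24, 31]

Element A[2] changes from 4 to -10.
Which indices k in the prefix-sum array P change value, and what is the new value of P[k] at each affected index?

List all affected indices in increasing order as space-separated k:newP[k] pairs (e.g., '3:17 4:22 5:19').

P[k] = A[0] + ... + A[k]
P[k] includes A[2] iff k >= 2
Affected indices: 2, 3, ..., 8; delta = -14
  P[2]: 5 + -14 = -9
  P[3]: -5 + -14 = -19
  P[4]: -5 + -14 = -19
  P[5]: -12 + -14 = -26
  P[6]: 8 + -14 = -6
  P[7]: 24 + -14 = 10
  P[8]: 31 + -14 = 17

Answer: 2:-9 3:-19 4:-19 5:-26 6:-6 7:10 8:17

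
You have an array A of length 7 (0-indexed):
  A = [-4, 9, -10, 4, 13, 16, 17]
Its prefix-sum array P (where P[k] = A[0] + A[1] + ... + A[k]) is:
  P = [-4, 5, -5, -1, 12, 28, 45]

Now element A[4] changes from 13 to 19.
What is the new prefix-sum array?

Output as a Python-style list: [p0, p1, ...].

Change: A[4] 13 -> 19, delta = 6
P[k] for k < 4: unchanged (A[4] not included)
P[k] for k >= 4: shift by delta = 6
  P[0] = -4 + 0 = -4
  P[1] = 5 + 0 = 5
  P[2] = -5 + 0 = -5
  P[3] = -1 + 0 = -1
  P[4] = 12 + 6 = 18
  P[5] = 28 + 6 = 34
  P[6] = 45 + 6 = 51

Answer: [-4, 5, -5, -1, 18, 34, 51]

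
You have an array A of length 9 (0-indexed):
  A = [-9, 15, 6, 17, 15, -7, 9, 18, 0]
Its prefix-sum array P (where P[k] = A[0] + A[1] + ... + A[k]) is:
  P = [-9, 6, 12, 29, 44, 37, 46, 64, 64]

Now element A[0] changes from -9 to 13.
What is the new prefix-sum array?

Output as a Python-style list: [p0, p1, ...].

Change: A[0] -9 -> 13, delta = 22
P[k] for k < 0: unchanged (A[0] not included)
P[k] for k >= 0: shift by delta = 22
  P[0] = -9 + 22 = 13
  P[1] = 6 + 22 = 28
  P[2] = 12 + 22 = 34
  P[3] = 29 + 22 = 51
  P[4] = 44 + 22 = 66
  P[5] = 37 + 22 = 59
  P[6] = 46 + 22 = 68
  P[7] = 64 + 22 = 86
  P[8] = 64 + 22 = 86

Answer: [13, 28, 34, 51, 66, 59, 68, 86, 86]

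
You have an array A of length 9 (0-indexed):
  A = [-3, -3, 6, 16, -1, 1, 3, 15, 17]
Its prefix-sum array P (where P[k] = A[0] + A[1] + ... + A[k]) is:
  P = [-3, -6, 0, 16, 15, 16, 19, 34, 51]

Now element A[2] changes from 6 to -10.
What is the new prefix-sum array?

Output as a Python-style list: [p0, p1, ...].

Change: A[2] 6 -> -10, delta = -16
P[k] for k < 2: unchanged (A[2] not included)
P[k] for k >= 2: shift by delta = -16
  P[0] = -3 + 0 = -3
  P[1] = -6 + 0 = -6
  P[2] = 0 + -16 = -16
  P[3] = 16 + -16 = 0
  P[4] = 15 + -16 = -1
  P[5] = 16 + -16 = 0
  P[6] = 19 + -16 = 3
  P[7] = 34 + -16 = 18
  P[8] = 51 + -16 = 35

Answer: [-3, -6, -16, 0, -1, 0, 3, 18, 35]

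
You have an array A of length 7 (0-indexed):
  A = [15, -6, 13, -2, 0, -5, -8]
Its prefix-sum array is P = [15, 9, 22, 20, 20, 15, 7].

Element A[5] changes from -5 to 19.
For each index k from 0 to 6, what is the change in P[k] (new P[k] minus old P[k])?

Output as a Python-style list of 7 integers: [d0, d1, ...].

Answer: [0, 0, 0, 0, 0, 24, 24]

Derivation:
Element change: A[5] -5 -> 19, delta = 24
For k < 5: P[k] unchanged, delta_P[k] = 0
For k >= 5: P[k] shifts by exactly 24
Delta array: [0, 0, 0, 0, 0, 24, 24]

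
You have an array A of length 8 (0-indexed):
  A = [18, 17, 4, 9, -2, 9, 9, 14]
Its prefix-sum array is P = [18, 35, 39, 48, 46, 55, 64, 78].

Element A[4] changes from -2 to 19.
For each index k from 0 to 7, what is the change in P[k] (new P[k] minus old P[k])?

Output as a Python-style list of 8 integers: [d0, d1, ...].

Element change: A[4] -2 -> 19, delta = 21
For k < 4: P[k] unchanged, delta_P[k] = 0
For k >= 4: P[k] shifts by exactly 21
Delta array: [0, 0, 0, 0, 21, 21, 21, 21]

Answer: [0, 0, 0, 0, 21, 21, 21, 21]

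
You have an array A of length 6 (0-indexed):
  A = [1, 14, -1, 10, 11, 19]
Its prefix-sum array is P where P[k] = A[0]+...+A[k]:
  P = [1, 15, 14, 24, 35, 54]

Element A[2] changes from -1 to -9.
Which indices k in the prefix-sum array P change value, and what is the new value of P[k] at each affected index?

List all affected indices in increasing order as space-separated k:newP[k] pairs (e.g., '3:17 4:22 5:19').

P[k] = A[0] + ... + A[k]
P[k] includes A[2] iff k >= 2
Affected indices: 2, 3, ..., 5; delta = -8
  P[2]: 14 + -8 = 6
  P[3]: 24 + -8 = 16
  P[4]: 35 + -8 = 27
  P[5]: 54 + -8 = 46

Answer: 2:6 3:16 4:27 5:46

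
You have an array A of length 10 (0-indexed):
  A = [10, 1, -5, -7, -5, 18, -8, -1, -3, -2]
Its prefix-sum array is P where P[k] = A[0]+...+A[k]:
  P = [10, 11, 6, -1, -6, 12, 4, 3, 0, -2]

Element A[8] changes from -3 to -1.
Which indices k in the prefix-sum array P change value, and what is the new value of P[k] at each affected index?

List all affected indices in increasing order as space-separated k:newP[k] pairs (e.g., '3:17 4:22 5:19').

Answer: 8:2 9:0

Derivation:
P[k] = A[0] + ... + A[k]
P[k] includes A[8] iff k >= 8
Affected indices: 8, 9, ..., 9; delta = 2
  P[8]: 0 + 2 = 2
  P[9]: -2 + 2 = 0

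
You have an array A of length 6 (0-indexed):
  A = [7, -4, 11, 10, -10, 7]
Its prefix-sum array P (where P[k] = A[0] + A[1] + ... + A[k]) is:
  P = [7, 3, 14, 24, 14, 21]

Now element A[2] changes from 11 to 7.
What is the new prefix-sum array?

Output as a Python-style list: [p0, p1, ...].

Answer: [7, 3, 10, 20, 10, 17]

Derivation:
Change: A[2] 11 -> 7, delta = -4
P[k] for k < 2: unchanged (A[2] not included)
P[k] for k >= 2: shift by delta = -4
  P[0] = 7 + 0 = 7
  P[1] = 3 + 0 = 3
  P[2] = 14 + -4 = 10
  P[3] = 24 + -4 = 20
  P[4] = 14 + -4 = 10
  P[5] = 21 + -4 = 17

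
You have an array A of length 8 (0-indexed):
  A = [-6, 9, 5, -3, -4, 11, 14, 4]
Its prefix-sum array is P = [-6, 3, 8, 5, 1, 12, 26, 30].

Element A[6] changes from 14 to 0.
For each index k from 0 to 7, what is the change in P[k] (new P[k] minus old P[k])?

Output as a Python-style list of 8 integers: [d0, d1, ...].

Answer: [0, 0, 0, 0, 0, 0, -14, -14]

Derivation:
Element change: A[6] 14 -> 0, delta = -14
For k < 6: P[k] unchanged, delta_P[k] = 0
For k >= 6: P[k] shifts by exactly -14
Delta array: [0, 0, 0, 0, 0, 0, -14, -14]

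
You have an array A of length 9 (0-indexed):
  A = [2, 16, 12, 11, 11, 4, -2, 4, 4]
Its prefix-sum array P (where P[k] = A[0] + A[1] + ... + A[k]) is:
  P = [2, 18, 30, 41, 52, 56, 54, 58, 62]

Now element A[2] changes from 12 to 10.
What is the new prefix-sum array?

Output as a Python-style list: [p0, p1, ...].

Change: A[2] 12 -> 10, delta = -2
P[k] for k < 2: unchanged (A[2] not included)
P[k] for k >= 2: shift by delta = -2
  P[0] = 2 + 0 = 2
  P[1] = 18 + 0 = 18
  P[2] = 30 + -2 = 28
  P[3] = 41 + -2 = 39
  P[4] = 52 + -2 = 50
  P[5] = 56 + -2 = 54
  P[6] = 54 + -2 = 52
  P[7] = 58 + -2 = 56
  P[8] = 62 + -2 = 60

Answer: [2, 18, 28, 39, 50, 54, 52, 56, 60]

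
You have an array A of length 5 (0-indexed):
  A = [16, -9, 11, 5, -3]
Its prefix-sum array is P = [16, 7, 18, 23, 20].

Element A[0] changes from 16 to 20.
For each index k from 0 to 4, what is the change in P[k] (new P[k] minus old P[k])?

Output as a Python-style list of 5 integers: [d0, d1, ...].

Element change: A[0] 16 -> 20, delta = 4
For k < 0: P[k] unchanged, delta_P[k] = 0
For k >= 0: P[k] shifts by exactly 4
Delta array: [4, 4, 4, 4, 4]

Answer: [4, 4, 4, 4, 4]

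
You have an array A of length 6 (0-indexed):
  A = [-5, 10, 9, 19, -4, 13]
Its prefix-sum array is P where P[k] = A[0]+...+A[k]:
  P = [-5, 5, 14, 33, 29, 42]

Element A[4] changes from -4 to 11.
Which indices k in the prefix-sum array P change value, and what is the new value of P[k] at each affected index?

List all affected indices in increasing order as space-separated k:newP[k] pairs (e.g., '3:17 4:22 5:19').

Answer: 4:44 5:57

Derivation:
P[k] = A[0] + ... + A[k]
P[k] includes A[4] iff k >= 4
Affected indices: 4, 5, ..., 5; delta = 15
  P[4]: 29 + 15 = 44
  P[5]: 42 + 15 = 57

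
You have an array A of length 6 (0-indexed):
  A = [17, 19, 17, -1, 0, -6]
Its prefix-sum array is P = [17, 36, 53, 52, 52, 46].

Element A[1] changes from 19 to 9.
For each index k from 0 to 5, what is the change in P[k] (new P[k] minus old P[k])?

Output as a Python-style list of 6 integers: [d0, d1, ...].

Answer: [0, -10, -10, -10, -10, -10]

Derivation:
Element change: A[1] 19 -> 9, delta = -10
For k < 1: P[k] unchanged, delta_P[k] = 0
For k >= 1: P[k] shifts by exactly -10
Delta array: [0, -10, -10, -10, -10, -10]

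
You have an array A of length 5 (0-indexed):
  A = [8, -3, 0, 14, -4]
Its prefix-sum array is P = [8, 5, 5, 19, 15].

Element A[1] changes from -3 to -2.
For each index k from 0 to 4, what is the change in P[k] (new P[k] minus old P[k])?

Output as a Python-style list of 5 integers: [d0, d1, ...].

Element change: A[1] -3 -> -2, delta = 1
For k < 1: P[k] unchanged, delta_P[k] = 0
For k >= 1: P[k] shifts by exactly 1
Delta array: [0, 1, 1, 1, 1]

Answer: [0, 1, 1, 1, 1]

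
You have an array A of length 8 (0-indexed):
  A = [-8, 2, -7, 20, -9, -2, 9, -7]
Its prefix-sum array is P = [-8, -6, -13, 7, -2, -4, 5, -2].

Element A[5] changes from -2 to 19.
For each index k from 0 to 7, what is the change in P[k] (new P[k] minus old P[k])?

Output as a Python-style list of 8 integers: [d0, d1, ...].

Answer: [0, 0, 0, 0, 0, 21, 21, 21]

Derivation:
Element change: A[5] -2 -> 19, delta = 21
For k < 5: P[k] unchanged, delta_P[k] = 0
For k >= 5: P[k] shifts by exactly 21
Delta array: [0, 0, 0, 0, 0, 21, 21, 21]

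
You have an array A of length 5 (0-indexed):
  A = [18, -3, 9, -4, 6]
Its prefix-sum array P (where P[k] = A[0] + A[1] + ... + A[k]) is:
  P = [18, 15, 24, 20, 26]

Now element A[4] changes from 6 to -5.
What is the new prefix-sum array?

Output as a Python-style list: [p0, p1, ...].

Answer: [18, 15, 24, 20, 15]

Derivation:
Change: A[4] 6 -> -5, delta = -11
P[k] for k < 4: unchanged (A[4] not included)
P[k] for k >= 4: shift by delta = -11
  P[0] = 18 + 0 = 18
  P[1] = 15 + 0 = 15
  P[2] = 24 + 0 = 24
  P[3] = 20 + 0 = 20
  P[4] = 26 + -11 = 15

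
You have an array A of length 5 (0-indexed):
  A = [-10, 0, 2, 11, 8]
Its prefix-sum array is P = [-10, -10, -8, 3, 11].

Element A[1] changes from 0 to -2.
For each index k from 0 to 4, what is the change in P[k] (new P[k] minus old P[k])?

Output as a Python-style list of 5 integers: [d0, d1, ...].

Element change: A[1] 0 -> -2, delta = -2
For k < 1: P[k] unchanged, delta_P[k] = 0
For k >= 1: P[k] shifts by exactly -2
Delta array: [0, -2, -2, -2, -2]

Answer: [0, -2, -2, -2, -2]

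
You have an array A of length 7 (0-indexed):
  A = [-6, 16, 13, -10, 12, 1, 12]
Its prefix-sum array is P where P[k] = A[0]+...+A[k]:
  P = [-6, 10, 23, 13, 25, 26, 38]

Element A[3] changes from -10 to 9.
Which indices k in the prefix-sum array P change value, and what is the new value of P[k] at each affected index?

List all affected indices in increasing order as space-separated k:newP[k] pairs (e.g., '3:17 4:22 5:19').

Answer: 3:32 4:44 5:45 6:57

Derivation:
P[k] = A[0] + ... + A[k]
P[k] includes A[3] iff k >= 3
Affected indices: 3, 4, ..., 6; delta = 19
  P[3]: 13 + 19 = 32
  P[4]: 25 + 19 = 44
  P[5]: 26 + 19 = 45
  P[6]: 38 + 19 = 57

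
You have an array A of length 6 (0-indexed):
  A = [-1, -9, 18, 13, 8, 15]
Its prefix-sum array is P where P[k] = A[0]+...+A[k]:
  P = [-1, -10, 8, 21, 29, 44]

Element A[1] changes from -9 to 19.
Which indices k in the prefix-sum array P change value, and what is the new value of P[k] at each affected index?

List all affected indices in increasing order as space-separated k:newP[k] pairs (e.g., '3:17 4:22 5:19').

P[k] = A[0] + ... + A[k]
P[k] includes A[1] iff k >= 1
Affected indices: 1, 2, ..., 5; delta = 28
  P[1]: -10 + 28 = 18
  P[2]: 8 + 28 = 36
  P[3]: 21 + 28 = 49
  P[4]: 29 + 28 = 57
  P[5]: 44 + 28 = 72

Answer: 1:18 2:36 3:49 4:57 5:72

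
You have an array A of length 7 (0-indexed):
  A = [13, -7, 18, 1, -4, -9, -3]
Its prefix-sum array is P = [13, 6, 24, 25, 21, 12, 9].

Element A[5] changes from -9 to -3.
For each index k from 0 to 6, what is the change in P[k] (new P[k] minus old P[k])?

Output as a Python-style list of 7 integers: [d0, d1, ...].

Answer: [0, 0, 0, 0, 0, 6, 6]

Derivation:
Element change: A[5] -9 -> -3, delta = 6
For k < 5: P[k] unchanged, delta_P[k] = 0
For k >= 5: P[k] shifts by exactly 6
Delta array: [0, 0, 0, 0, 0, 6, 6]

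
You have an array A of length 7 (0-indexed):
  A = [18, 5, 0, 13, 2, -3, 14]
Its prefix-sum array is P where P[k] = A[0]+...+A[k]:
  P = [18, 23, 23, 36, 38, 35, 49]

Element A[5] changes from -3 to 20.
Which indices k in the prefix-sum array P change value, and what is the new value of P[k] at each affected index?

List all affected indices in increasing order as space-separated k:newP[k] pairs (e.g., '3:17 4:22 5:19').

P[k] = A[0] + ... + A[k]
P[k] includes A[5] iff k >= 5
Affected indices: 5, 6, ..., 6; delta = 23
  P[5]: 35 + 23 = 58
  P[6]: 49 + 23 = 72

Answer: 5:58 6:72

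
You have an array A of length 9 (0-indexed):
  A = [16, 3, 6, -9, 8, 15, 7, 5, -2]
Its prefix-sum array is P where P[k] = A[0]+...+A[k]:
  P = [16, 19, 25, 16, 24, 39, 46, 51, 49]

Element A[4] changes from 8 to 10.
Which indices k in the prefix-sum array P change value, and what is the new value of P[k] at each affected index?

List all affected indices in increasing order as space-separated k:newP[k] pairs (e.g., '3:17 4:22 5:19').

Answer: 4:26 5:41 6:48 7:53 8:51

Derivation:
P[k] = A[0] + ... + A[k]
P[k] includes A[4] iff k >= 4
Affected indices: 4, 5, ..., 8; delta = 2
  P[4]: 24 + 2 = 26
  P[5]: 39 + 2 = 41
  P[6]: 46 + 2 = 48
  P[7]: 51 + 2 = 53
  P[8]: 49 + 2 = 51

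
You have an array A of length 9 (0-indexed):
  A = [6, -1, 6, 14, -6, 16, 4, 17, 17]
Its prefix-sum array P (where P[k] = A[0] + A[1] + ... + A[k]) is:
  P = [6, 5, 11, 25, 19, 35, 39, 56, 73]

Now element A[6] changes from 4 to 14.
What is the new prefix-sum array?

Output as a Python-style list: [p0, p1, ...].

Answer: [6, 5, 11, 25, 19, 35, 49, 66, 83]

Derivation:
Change: A[6] 4 -> 14, delta = 10
P[k] for k < 6: unchanged (A[6] not included)
P[k] for k >= 6: shift by delta = 10
  P[0] = 6 + 0 = 6
  P[1] = 5 + 0 = 5
  P[2] = 11 + 0 = 11
  P[3] = 25 + 0 = 25
  P[4] = 19 + 0 = 19
  P[5] = 35 + 0 = 35
  P[6] = 39 + 10 = 49
  P[7] = 56 + 10 = 66
  P[8] = 73 + 10 = 83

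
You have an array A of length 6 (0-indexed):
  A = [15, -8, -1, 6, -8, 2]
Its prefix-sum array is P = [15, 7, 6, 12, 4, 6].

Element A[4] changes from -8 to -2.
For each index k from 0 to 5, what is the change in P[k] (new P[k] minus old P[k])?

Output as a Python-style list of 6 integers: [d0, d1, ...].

Answer: [0, 0, 0, 0, 6, 6]

Derivation:
Element change: A[4] -8 -> -2, delta = 6
For k < 4: P[k] unchanged, delta_P[k] = 0
For k >= 4: P[k] shifts by exactly 6
Delta array: [0, 0, 0, 0, 6, 6]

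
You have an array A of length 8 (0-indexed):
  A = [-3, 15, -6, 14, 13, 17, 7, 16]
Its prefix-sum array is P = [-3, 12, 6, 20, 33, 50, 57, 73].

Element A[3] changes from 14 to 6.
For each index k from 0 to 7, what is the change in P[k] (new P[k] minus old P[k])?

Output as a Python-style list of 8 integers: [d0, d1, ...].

Answer: [0, 0, 0, -8, -8, -8, -8, -8]

Derivation:
Element change: A[3] 14 -> 6, delta = -8
For k < 3: P[k] unchanged, delta_P[k] = 0
For k >= 3: P[k] shifts by exactly -8
Delta array: [0, 0, 0, -8, -8, -8, -8, -8]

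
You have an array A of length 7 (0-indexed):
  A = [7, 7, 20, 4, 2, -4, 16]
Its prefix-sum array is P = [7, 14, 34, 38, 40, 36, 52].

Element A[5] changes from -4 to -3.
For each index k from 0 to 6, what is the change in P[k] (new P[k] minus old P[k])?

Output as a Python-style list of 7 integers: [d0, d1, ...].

Element change: A[5] -4 -> -3, delta = 1
For k < 5: P[k] unchanged, delta_P[k] = 0
For k >= 5: P[k] shifts by exactly 1
Delta array: [0, 0, 0, 0, 0, 1, 1]

Answer: [0, 0, 0, 0, 0, 1, 1]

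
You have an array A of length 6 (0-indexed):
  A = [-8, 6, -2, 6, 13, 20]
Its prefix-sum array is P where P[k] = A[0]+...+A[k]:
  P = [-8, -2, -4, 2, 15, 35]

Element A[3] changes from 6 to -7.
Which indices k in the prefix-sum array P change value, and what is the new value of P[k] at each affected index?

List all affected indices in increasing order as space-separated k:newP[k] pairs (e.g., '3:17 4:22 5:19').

P[k] = A[0] + ... + A[k]
P[k] includes A[3] iff k >= 3
Affected indices: 3, 4, ..., 5; delta = -13
  P[3]: 2 + -13 = -11
  P[4]: 15 + -13 = 2
  P[5]: 35 + -13 = 22

Answer: 3:-11 4:2 5:22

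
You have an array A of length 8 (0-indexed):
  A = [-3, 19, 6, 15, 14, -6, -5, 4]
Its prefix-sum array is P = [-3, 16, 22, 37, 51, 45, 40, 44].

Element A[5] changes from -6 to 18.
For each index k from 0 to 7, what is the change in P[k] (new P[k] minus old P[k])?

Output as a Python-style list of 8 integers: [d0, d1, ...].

Element change: A[5] -6 -> 18, delta = 24
For k < 5: P[k] unchanged, delta_P[k] = 0
For k >= 5: P[k] shifts by exactly 24
Delta array: [0, 0, 0, 0, 0, 24, 24, 24]

Answer: [0, 0, 0, 0, 0, 24, 24, 24]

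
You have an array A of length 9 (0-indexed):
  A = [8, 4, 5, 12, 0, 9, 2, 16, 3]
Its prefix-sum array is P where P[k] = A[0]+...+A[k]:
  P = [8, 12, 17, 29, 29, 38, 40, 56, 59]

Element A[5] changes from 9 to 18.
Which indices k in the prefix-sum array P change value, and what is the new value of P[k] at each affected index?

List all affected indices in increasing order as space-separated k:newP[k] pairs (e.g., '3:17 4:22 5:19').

Answer: 5:47 6:49 7:65 8:68

Derivation:
P[k] = A[0] + ... + A[k]
P[k] includes A[5] iff k >= 5
Affected indices: 5, 6, ..., 8; delta = 9
  P[5]: 38 + 9 = 47
  P[6]: 40 + 9 = 49
  P[7]: 56 + 9 = 65
  P[8]: 59 + 9 = 68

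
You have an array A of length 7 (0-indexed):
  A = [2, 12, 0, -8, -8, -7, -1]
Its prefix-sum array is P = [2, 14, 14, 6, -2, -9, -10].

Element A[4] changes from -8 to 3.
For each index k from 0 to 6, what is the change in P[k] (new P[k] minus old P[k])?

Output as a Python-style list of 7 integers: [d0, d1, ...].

Answer: [0, 0, 0, 0, 11, 11, 11]

Derivation:
Element change: A[4] -8 -> 3, delta = 11
For k < 4: P[k] unchanged, delta_P[k] = 0
For k >= 4: P[k] shifts by exactly 11
Delta array: [0, 0, 0, 0, 11, 11, 11]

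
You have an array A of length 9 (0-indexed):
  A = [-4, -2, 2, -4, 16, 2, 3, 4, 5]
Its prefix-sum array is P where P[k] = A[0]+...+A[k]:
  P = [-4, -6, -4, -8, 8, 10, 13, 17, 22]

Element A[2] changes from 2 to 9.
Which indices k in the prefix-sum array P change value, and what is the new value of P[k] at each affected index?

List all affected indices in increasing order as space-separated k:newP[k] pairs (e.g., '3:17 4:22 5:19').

P[k] = A[0] + ... + A[k]
P[k] includes A[2] iff k >= 2
Affected indices: 2, 3, ..., 8; delta = 7
  P[2]: -4 + 7 = 3
  P[3]: -8 + 7 = -1
  P[4]: 8 + 7 = 15
  P[5]: 10 + 7 = 17
  P[6]: 13 + 7 = 20
  P[7]: 17 + 7 = 24
  P[8]: 22 + 7 = 29

Answer: 2:3 3:-1 4:15 5:17 6:20 7:24 8:29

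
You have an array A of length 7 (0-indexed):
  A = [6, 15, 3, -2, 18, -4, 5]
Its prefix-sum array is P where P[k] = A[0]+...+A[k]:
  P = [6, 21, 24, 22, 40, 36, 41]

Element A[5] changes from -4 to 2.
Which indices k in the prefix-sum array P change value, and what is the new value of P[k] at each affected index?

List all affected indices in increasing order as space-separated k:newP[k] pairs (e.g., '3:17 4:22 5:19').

P[k] = A[0] + ... + A[k]
P[k] includes A[5] iff k >= 5
Affected indices: 5, 6, ..., 6; delta = 6
  P[5]: 36 + 6 = 42
  P[6]: 41 + 6 = 47

Answer: 5:42 6:47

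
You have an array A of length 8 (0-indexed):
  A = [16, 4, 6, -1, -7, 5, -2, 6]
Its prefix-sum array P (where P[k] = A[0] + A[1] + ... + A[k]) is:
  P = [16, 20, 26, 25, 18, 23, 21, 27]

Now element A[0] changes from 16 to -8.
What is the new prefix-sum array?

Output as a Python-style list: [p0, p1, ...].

Answer: [-8, -4, 2, 1, -6, -1, -3, 3]

Derivation:
Change: A[0] 16 -> -8, delta = -24
P[k] for k < 0: unchanged (A[0] not included)
P[k] for k >= 0: shift by delta = -24
  P[0] = 16 + -24 = -8
  P[1] = 20 + -24 = -4
  P[2] = 26 + -24 = 2
  P[3] = 25 + -24 = 1
  P[4] = 18 + -24 = -6
  P[5] = 23 + -24 = -1
  P[6] = 21 + -24 = -3
  P[7] = 27 + -24 = 3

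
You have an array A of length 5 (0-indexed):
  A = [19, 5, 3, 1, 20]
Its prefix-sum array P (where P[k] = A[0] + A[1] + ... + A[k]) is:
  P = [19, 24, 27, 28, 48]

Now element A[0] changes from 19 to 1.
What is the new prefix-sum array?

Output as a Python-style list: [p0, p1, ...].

Answer: [1, 6, 9, 10, 30]

Derivation:
Change: A[0] 19 -> 1, delta = -18
P[k] for k < 0: unchanged (A[0] not included)
P[k] for k >= 0: shift by delta = -18
  P[0] = 19 + -18 = 1
  P[1] = 24 + -18 = 6
  P[2] = 27 + -18 = 9
  P[3] = 28 + -18 = 10
  P[4] = 48 + -18 = 30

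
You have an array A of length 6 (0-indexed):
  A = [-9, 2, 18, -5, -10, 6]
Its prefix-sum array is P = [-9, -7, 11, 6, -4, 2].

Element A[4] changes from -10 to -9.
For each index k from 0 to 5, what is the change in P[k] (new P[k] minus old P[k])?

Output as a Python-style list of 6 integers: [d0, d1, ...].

Answer: [0, 0, 0, 0, 1, 1]

Derivation:
Element change: A[4] -10 -> -9, delta = 1
For k < 4: P[k] unchanged, delta_P[k] = 0
For k >= 4: P[k] shifts by exactly 1
Delta array: [0, 0, 0, 0, 1, 1]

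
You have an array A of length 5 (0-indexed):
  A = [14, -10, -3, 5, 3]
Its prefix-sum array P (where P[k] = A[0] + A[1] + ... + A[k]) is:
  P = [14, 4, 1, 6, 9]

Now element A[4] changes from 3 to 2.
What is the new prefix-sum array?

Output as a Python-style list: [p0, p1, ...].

Change: A[4] 3 -> 2, delta = -1
P[k] for k < 4: unchanged (A[4] not included)
P[k] for k >= 4: shift by delta = -1
  P[0] = 14 + 0 = 14
  P[1] = 4 + 0 = 4
  P[2] = 1 + 0 = 1
  P[3] = 6 + 0 = 6
  P[4] = 9 + -1 = 8

Answer: [14, 4, 1, 6, 8]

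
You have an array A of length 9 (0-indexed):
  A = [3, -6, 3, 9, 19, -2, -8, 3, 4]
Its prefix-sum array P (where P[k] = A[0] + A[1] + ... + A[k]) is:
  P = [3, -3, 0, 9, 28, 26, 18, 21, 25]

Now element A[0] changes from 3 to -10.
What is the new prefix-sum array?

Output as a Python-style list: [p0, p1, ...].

Change: A[0] 3 -> -10, delta = -13
P[k] for k < 0: unchanged (A[0] not included)
P[k] for k >= 0: shift by delta = -13
  P[0] = 3 + -13 = -10
  P[1] = -3 + -13 = -16
  P[2] = 0 + -13 = -13
  P[3] = 9 + -13 = -4
  P[4] = 28 + -13 = 15
  P[5] = 26 + -13 = 13
  P[6] = 18 + -13 = 5
  P[7] = 21 + -13 = 8
  P[8] = 25 + -13 = 12

Answer: [-10, -16, -13, -4, 15, 13, 5, 8, 12]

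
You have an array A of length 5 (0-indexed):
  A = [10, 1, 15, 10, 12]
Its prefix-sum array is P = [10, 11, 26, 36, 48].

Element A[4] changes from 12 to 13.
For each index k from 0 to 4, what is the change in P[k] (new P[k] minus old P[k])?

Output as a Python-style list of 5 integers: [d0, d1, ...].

Answer: [0, 0, 0, 0, 1]

Derivation:
Element change: A[4] 12 -> 13, delta = 1
For k < 4: P[k] unchanged, delta_P[k] = 0
For k >= 4: P[k] shifts by exactly 1
Delta array: [0, 0, 0, 0, 1]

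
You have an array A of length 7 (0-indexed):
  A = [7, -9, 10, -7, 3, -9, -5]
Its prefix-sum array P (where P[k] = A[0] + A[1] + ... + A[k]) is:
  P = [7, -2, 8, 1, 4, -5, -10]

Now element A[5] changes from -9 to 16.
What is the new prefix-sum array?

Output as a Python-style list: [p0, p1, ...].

Answer: [7, -2, 8, 1, 4, 20, 15]

Derivation:
Change: A[5] -9 -> 16, delta = 25
P[k] for k < 5: unchanged (A[5] not included)
P[k] for k >= 5: shift by delta = 25
  P[0] = 7 + 0 = 7
  P[1] = -2 + 0 = -2
  P[2] = 8 + 0 = 8
  P[3] = 1 + 0 = 1
  P[4] = 4 + 0 = 4
  P[5] = -5 + 25 = 20
  P[6] = -10 + 25 = 15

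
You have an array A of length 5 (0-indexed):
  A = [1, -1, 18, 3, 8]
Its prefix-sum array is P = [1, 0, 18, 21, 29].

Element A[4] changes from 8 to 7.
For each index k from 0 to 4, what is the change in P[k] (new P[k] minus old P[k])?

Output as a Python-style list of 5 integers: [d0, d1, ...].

Element change: A[4] 8 -> 7, delta = -1
For k < 4: P[k] unchanged, delta_P[k] = 0
For k >= 4: P[k] shifts by exactly -1
Delta array: [0, 0, 0, 0, -1]

Answer: [0, 0, 0, 0, -1]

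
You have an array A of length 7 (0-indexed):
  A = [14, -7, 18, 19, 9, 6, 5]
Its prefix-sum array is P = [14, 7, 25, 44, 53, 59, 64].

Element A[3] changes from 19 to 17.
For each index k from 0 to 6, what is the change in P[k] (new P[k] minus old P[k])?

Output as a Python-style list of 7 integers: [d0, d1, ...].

Element change: A[3] 19 -> 17, delta = -2
For k < 3: P[k] unchanged, delta_P[k] = 0
For k >= 3: P[k] shifts by exactly -2
Delta array: [0, 0, 0, -2, -2, -2, -2]

Answer: [0, 0, 0, -2, -2, -2, -2]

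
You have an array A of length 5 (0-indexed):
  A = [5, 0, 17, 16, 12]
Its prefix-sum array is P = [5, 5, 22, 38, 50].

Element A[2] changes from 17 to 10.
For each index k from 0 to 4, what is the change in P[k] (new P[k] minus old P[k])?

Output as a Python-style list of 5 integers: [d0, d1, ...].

Element change: A[2] 17 -> 10, delta = -7
For k < 2: P[k] unchanged, delta_P[k] = 0
For k >= 2: P[k] shifts by exactly -7
Delta array: [0, 0, -7, -7, -7]

Answer: [0, 0, -7, -7, -7]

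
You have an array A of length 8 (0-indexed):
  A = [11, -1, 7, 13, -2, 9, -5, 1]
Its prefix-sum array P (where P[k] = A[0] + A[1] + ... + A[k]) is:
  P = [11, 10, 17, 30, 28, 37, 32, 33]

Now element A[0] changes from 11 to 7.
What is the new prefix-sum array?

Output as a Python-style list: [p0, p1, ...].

Change: A[0] 11 -> 7, delta = -4
P[k] for k < 0: unchanged (A[0] not included)
P[k] for k >= 0: shift by delta = -4
  P[0] = 11 + -4 = 7
  P[1] = 10 + -4 = 6
  P[2] = 17 + -4 = 13
  P[3] = 30 + -4 = 26
  P[4] = 28 + -4 = 24
  P[5] = 37 + -4 = 33
  P[6] = 32 + -4 = 28
  P[7] = 33 + -4 = 29

Answer: [7, 6, 13, 26, 24, 33, 28, 29]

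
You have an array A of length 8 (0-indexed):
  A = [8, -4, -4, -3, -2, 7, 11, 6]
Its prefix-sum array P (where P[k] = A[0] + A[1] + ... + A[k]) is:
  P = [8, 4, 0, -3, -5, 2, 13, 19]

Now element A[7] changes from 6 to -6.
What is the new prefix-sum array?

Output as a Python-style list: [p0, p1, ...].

Change: A[7] 6 -> -6, delta = -12
P[k] for k < 7: unchanged (A[7] not included)
P[k] for k >= 7: shift by delta = -12
  P[0] = 8 + 0 = 8
  P[1] = 4 + 0 = 4
  P[2] = 0 + 0 = 0
  P[3] = -3 + 0 = -3
  P[4] = -5 + 0 = -5
  P[5] = 2 + 0 = 2
  P[6] = 13 + 0 = 13
  P[7] = 19 + -12 = 7

Answer: [8, 4, 0, -3, -5, 2, 13, 7]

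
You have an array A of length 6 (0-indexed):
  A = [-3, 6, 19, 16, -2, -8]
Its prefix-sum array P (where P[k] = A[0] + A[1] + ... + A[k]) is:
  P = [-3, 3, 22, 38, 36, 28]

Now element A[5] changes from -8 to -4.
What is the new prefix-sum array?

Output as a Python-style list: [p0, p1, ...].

Change: A[5] -8 -> -4, delta = 4
P[k] for k < 5: unchanged (A[5] not included)
P[k] for k >= 5: shift by delta = 4
  P[0] = -3 + 0 = -3
  P[1] = 3 + 0 = 3
  P[2] = 22 + 0 = 22
  P[3] = 38 + 0 = 38
  P[4] = 36 + 0 = 36
  P[5] = 28 + 4 = 32

Answer: [-3, 3, 22, 38, 36, 32]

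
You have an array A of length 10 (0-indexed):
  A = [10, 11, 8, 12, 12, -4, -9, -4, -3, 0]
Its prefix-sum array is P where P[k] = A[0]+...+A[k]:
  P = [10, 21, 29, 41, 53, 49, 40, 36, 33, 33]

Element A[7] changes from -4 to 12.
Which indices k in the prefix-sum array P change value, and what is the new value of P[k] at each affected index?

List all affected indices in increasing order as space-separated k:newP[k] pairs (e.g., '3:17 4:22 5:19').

P[k] = A[0] + ... + A[k]
P[k] includes A[7] iff k >= 7
Affected indices: 7, 8, ..., 9; delta = 16
  P[7]: 36 + 16 = 52
  P[8]: 33 + 16 = 49
  P[9]: 33 + 16 = 49

Answer: 7:52 8:49 9:49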